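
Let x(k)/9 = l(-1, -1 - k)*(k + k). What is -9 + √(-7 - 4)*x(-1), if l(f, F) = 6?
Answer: -9 - 108*I*√11 ≈ -9.0 - 358.2*I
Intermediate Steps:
x(k) = 108*k (x(k) = 9*(6*(k + k)) = 9*(6*(2*k)) = 9*(12*k) = 108*k)
-9 + √(-7 - 4)*x(-1) = -9 + √(-7 - 4)*(108*(-1)) = -9 + √(-11)*(-108) = -9 + (I*√11)*(-108) = -9 - 108*I*√11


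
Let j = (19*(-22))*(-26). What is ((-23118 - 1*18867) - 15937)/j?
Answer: -28961/5434 ≈ -5.3296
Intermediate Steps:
j = 10868 (j = -418*(-26) = 10868)
((-23118 - 1*18867) - 15937)/j = ((-23118 - 1*18867) - 15937)/10868 = ((-23118 - 18867) - 15937)*(1/10868) = (-41985 - 15937)*(1/10868) = -57922*1/10868 = -28961/5434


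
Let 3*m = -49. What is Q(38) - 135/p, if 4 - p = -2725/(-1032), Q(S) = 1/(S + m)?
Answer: -9051591/91195 ≈ -99.255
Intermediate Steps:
m = -49/3 (m = (⅓)*(-49) = -49/3 ≈ -16.333)
Q(S) = 1/(-49/3 + S) (Q(S) = 1/(S - 49/3) = 1/(-49/3 + S))
p = 1403/1032 (p = 4 - (-2725)/(-1032) = 4 - (-2725)*(-1)/1032 = 4 - 1*2725/1032 = 4 - 2725/1032 = 1403/1032 ≈ 1.3595)
Q(38) - 135/p = 3/(-49 + 3*38) - 135/1403/1032 = 3/(-49 + 114) - 135*1032/1403 = 3/65 - 1*139320/1403 = 3*(1/65) - 139320/1403 = 3/65 - 139320/1403 = -9051591/91195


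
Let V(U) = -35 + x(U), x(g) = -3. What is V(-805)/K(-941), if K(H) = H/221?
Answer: 8398/941 ≈ 8.9245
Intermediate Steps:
K(H) = H/221 (K(H) = H*(1/221) = H/221)
V(U) = -38 (V(U) = -35 - 3 = -38)
V(-805)/K(-941) = -38/((1/221)*(-941)) = -38/(-941/221) = -38*(-221/941) = 8398/941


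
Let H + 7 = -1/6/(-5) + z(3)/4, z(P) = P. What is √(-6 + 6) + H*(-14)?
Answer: 2611/30 ≈ 87.033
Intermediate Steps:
H = -373/60 (H = -7 + (-1/6/(-5) + 3/4) = -7 + (-1*⅙*(-⅕) + 3*(¼)) = -7 + (-⅙*(-⅕) + ¾) = -7 + (1/30 + ¾) = -7 + 47/60 = -373/60 ≈ -6.2167)
√(-6 + 6) + H*(-14) = √(-6 + 6) - 373/60*(-14) = √0 + 2611/30 = 0 + 2611/30 = 2611/30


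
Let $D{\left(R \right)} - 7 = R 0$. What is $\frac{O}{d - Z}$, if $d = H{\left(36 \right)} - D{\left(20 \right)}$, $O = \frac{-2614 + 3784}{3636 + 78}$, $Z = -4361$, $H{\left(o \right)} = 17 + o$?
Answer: $\frac{5}{69947} \approx 7.1483 \cdot 10^{-5}$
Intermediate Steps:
$O = \frac{195}{619}$ ($O = \frac{1170}{3714} = 1170 \cdot \frac{1}{3714} = \frac{195}{619} \approx 0.31502$)
$D{\left(R \right)} = 7$ ($D{\left(R \right)} = 7 + R 0 = 7 + 0 = 7$)
$d = 46$ ($d = \left(17 + 36\right) - 7 = 53 - 7 = 46$)
$\frac{O}{d - Z} = \frac{195}{619 \left(46 - -4361\right)} = \frac{195}{619 \left(46 + 4361\right)} = \frac{195}{619 \cdot 4407} = \frac{195}{619} \cdot \frac{1}{4407} = \frac{5}{69947}$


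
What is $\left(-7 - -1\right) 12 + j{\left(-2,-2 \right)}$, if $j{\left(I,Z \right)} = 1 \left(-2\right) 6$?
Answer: $-84$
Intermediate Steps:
$j{\left(I,Z \right)} = -12$ ($j{\left(I,Z \right)} = \left(-2\right) 6 = -12$)
$\left(-7 - -1\right) 12 + j{\left(-2,-2 \right)} = \left(-7 - -1\right) 12 - 12 = \left(-7 + 1\right) 12 - 12 = \left(-6\right) 12 - 12 = -72 - 12 = -84$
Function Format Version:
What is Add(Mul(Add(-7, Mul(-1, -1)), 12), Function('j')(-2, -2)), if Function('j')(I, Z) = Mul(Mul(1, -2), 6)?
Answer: -84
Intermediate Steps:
Function('j')(I, Z) = -12 (Function('j')(I, Z) = Mul(-2, 6) = -12)
Add(Mul(Add(-7, Mul(-1, -1)), 12), Function('j')(-2, -2)) = Add(Mul(Add(-7, Mul(-1, -1)), 12), -12) = Add(Mul(Add(-7, 1), 12), -12) = Add(Mul(-6, 12), -12) = Add(-72, -12) = -84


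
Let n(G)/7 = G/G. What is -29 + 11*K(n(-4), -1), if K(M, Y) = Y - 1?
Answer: -51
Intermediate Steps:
n(G) = 7 (n(G) = 7*(G/G) = 7*1 = 7)
K(M, Y) = -1 + Y
-29 + 11*K(n(-4), -1) = -29 + 11*(-1 - 1) = -29 + 11*(-2) = -29 - 22 = -51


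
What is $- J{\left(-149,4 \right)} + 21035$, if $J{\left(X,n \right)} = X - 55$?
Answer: $21239$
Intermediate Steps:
$J{\left(X,n \right)} = -55 + X$
$- J{\left(-149,4 \right)} + 21035 = - (-55 - 149) + 21035 = \left(-1\right) \left(-204\right) + 21035 = 204 + 21035 = 21239$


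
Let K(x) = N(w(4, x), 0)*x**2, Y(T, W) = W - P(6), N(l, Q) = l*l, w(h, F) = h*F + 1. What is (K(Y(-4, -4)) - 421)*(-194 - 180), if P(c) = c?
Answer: -56727946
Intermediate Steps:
w(h, F) = 1 + F*h (w(h, F) = F*h + 1 = 1 + F*h)
N(l, Q) = l**2
Y(T, W) = -6 + W (Y(T, W) = W - 1*6 = W - 6 = -6 + W)
K(x) = x**2*(1 + 4*x)**2 (K(x) = (1 + x*4)**2*x**2 = (1 + 4*x)**2*x**2 = x**2*(1 + 4*x)**2)
(K(Y(-4, -4)) - 421)*(-194 - 180) = ((-6 - 4)**2*(1 + 4*(-6 - 4))**2 - 421)*(-194 - 180) = ((-10)**2*(1 + 4*(-10))**2 - 421)*(-374) = (100*(1 - 40)**2 - 421)*(-374) = (100*(-39)**2 - 421)*(-374) = (100*1521 - 421)*(-374) = (152100 - 421)*(-374) = 151679*(-374) = -56727946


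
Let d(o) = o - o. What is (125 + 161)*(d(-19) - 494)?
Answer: -141284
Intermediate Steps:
d(o) = 0
(125 + 161)*(d(-19) - 494) = (125 + 161)*(0 - 494) = 286*(-494) = -141284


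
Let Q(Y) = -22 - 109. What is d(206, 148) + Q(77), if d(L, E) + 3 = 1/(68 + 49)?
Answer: -15677/117 ≈ -133.99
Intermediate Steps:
d(L, E) = -350/117 (d(L, E) = -3 + 1/(68 + 49) = -3 + 1/117 = -350/117)
Q(Y) = -131
d(206, 148) + Q(77) = -350/117 - 131 = -15677/117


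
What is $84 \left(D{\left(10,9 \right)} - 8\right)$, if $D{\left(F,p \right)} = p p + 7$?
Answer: $6720$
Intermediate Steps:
$D{\left(F,p \right)} = 7 + p^{2}$ ($D{\left(F,p \right)} = p^{2} + 7 = 7 + p^{2}$)
$84 \left(D{\left(10,9 \right)} - 8\right) = 84 \left(\left(7 + 9^{2}\right) - 8\right) = 84 \left(\left(7 + 81\right) - 8\right) = 84 \left(88 - 8\right) = 84 \cdot 80 = 6720$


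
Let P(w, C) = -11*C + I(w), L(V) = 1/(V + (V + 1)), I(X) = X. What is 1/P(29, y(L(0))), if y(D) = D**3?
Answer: 1/18 ≈ 0.055556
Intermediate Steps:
L(V) = 1/(1 + 2*V) (L(V) = 1/(V + (1 + V)) = 1/(1 + 2*V))
P(w, C) = w - 11*C (P(w, C) = -11*C + w = w - 11*C)
1/P(29, y(L(0))) = 1/(29 - 11/(1 + 2*0)**3) = 1/(29 - 11/(1 + 0)**3) = 1/(29 - 11*(1/1)**3) = 1/(29 - 11*1**3) = 1/(29 - 11*1) = 1/(29 - 11) = 1/18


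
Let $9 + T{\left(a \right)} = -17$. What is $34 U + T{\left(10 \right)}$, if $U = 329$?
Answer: $11160$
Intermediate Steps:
$T{\left(a \right)} = -26$ ($T{\left(a \right)} = -9 - 17 = -26$)
$34 U + T{\left(10 \right)} = 34 \cdot 329 - 26 = 11186 - 26 = 11160$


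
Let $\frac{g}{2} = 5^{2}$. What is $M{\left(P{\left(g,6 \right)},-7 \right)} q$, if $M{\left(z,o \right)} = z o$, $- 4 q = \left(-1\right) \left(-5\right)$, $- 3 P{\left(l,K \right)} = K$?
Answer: $- \frac{35}{2} \approx -17.5$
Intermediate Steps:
$g = 50$ ($g = 2 \cdot 5^{2} = 2 \cdot 25 = 50$)
$P{\left(l,K \right)} = - \frac{K}{3}$
$q = - \frac{5}{4}$ ($q = - \frac{\left(-1\right) \left(-5\right)}{4} = \left(- \frac{1}{4}\right) 5 = - \frac{5}{4} \approx -1.25$)
$M{\left(z,o \right)} = o z$
$M{\left(P{\left(g,6 \right)},-7 \right)} q = - 7 \left(\left(- \frac{1}{3}\right) 6\right) \left(- \frac{5}{4}\right) = \left(-7\right) \left(-2\right) \left(- \frac{5}{4}\right) = 14 \left(- \frac{5}{4}\right) = - \frac{35}{2}$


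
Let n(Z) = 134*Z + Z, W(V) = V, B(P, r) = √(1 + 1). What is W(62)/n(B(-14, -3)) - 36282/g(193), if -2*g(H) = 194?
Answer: 36282/97 + 31*√2/135 ≈ 374.37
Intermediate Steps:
g(H) = -97 (g(H) = -½*194 = -97)
B(P, r) = √2
n(Z) = 135*Z
W(62)/n(B(-14, -3)) - 36282/g(193) = 62/((135*√2)) - 36282/(-97) = 62*(√2/270) - 36282*(-1/97) = 31*√2/135 + 36282/97 = 36282/97 + 31*√2/135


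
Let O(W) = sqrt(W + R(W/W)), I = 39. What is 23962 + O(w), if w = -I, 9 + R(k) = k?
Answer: 23962 + I*sqrt(47) ≈ 23962.0 + 6.8557*I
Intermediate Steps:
R(k) = -9 + k
w = -39 (w = -1*39 = -39)
O(W) = sqrt(-8 + W) (O(W) = sqrt(W + (-9 + W/W)) = sqrt(W + (-9 + 1)) = sqrt(W - 8) = sqrt(-8 + W))
23962 + O(w) = 23962 + sqrt(-8 - 39) = 23962 + sqrt(-47) = 23962 + I*sqrt(47)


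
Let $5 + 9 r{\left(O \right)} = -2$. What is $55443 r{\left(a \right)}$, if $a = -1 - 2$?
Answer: $- \frac{129367}{3} \approx -43122.0$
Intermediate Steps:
$a = -3$
$r{\left(O \right)} = - \frac{7}{9}$ ($r{\left(O \right)} = - \frac{5}{9} + \frac{1}{9} \left(-2\right) = - \frac{5}{9} - \frac{2}{9} = - \frac{7}{9}$)
$55443 r{\left(a \right)} = 55443 \left(- \frac{7}{9}\right) = - \frac{129367}{3}$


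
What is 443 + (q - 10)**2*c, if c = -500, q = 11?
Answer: -57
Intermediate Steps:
443 + (q - 10)**2*c = 443 + (11 - 10)**2*(-500) = 443 + 1**2*(-500) = 443 + 1*(-500) = 443 - 500 = -57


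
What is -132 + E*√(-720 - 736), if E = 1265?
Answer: -132 + 5060*I*√91 ≈ -132.0 + 48269.0*I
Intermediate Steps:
-132 + E*√(-720 - 736) = -132 + 1265*√(-720 - 736) = -132 + 1265*√(-1456) = -132 + 1265*(4*I*√91) = -132 + 5060*I*√91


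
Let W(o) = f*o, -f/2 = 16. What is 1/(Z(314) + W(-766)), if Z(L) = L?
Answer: 1/24826 ≈ 4.0280e-5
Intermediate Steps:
f = -32 (f = -2*16 = -32)
W(o) = -32*o
1/(Z(314) + W(-766)) = 1/(314 - 32*(-766)) = 1/(314 + 24512) = 1/24826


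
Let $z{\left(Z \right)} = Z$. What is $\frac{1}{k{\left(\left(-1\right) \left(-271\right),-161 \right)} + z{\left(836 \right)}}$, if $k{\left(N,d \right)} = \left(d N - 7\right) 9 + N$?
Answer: $- \frac{1}{391635} \approx -2.5534 \cdot 10^{-6}$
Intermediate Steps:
$k{\left(N,d \right)} = -63 + N + 9 N d$ ($k{\left(N,d \right)} = \left(N d - 7\right) 9 + N = \left(-7 + N d\right) 9 + N = \left(-63 + 9 N d\right) + N = -63 + N + 9 N d$)
$\frac{1}{k{\left(\left(-1\right) \left(-271\right),-161 \right)} + z{\left(836 \right)}} = \frac{1}{\left(-63 - -271 + 9 \left(\left(-1\right) \left(-271\right)\right) \left(-161\right)\right) + 836} = \frac{1}{\left(-63 + 271 + 9 \cdot 271 \left(-161\right)\right) + 836} = \frac{1}{\left(-63 + 271 - 392679\right) + 836} = \frac{1}{-392471 + 836} = \frac{1}{-391635} = - \frac{1}{391635}$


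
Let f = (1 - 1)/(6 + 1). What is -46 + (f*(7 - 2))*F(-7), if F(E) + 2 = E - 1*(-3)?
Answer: -46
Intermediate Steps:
F(E) = 1 + E (F(E) = -2 + (E - 1*(-3)) = -2 + (E + 3) = -2 + (3 + E) = 1 + E)
f = 0 (f = 0/7 = 0*(1/7) = 0)
-46 + (f*(7 - 2))*F(-7) = -46 + (0*(7 - 2))*(1 - 7) = -46 + (0*5)*(-6) = -46 + 0*(-6) = -46 + 0 = -46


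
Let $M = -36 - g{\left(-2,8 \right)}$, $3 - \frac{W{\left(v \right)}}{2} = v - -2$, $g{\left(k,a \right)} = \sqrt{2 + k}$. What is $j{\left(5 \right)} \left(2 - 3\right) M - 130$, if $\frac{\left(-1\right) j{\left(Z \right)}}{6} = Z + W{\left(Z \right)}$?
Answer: $518$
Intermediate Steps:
$W{\left(v \right)} = 2 - 2 v$ ($W{\left(v \right)} = 6 - 2 \left(v - -2\right) = 6 - 2 \left(v + 2\right) = 6 - 2 \left(2 + v\right) = 6 - \left(4 + 2 v\right) = 2 - 2 v$)
$j{\left(Z \right)} = -12 + 6 Z$ ($j{\left(Z \right)} = - 6 \left(Z - \left(-2 + 2 Z\right)\right) = - 6 \left(2 - Z\right) = -12 + 6 Z$)
$M = -36$ ($M = -36 - \sqrt{2 - 2} = -36 - \sqrt{0} = -36 - 0 = -36 + 0 = -36$)
$j{\left(5 \right)} \left(2 - 3\right) M - 130 = \left(-12 + 6 \cdot 5\right) \left(2 - 3\right) \left(-36\right) - 130 = \left(-12 + 30\right) \left(-1\right) \left(-36\right) - 130 = 18 \left(-1\right) \left(-36\right) - 130 = \left(-18\right) \left(-36\right) - 130 = 648 - 130 = 518$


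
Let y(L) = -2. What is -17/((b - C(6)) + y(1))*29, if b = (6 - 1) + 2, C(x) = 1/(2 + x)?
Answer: -3944/39 ≈ -101.13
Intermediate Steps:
b = 7 (b = 5 + 2 = 7)
-17/((b - C(6)) + y(1))*29 = -17/((7 - 1/(2 + 6)) - 2)*29 = -17/((7 - 1/8) - 2)*29 = -17/((7 - 1*⅛) - 2)*29 = -17/((7 - ⅛) - 2)*29 = -17/(55/8 - 2)*29 = -17/39/8*29 = -17*8/39*29 = -136/39*29 = -3944/39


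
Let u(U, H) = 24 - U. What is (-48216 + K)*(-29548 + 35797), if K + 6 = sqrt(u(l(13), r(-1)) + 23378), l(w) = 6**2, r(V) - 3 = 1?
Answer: -301339278 + 6249*sqrt(23366) ≈ -3.0038e+8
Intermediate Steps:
r(V) = 4 (r(V) = 3 + 1 = 4)
l(w) = 36
K = -6 + sqrt(23366) (K = -6 + sqrt((24 - 1*36) + 23378) = -6 + sqrt((24 - 36) + 23378) = -6 + sqrt(-12 + 23378) = -6 + sqrt(23366) ≈ 146.86)
(-48216 + K)*(-29548 + 35797) = (-48216 + (-6 + sqrt(23366)))*(-29548 + 35797) = (-48222 + sqrt(23366))*6249 = -301339278 + 6249*sqrt(23366)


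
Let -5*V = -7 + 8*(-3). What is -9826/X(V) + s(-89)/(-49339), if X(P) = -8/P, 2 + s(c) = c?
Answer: 7514479537/986780 ≈ 7615.1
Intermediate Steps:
s(c) = -2 + c
V = 31/5 (V = -(-7 + 8*(-3))/5 = -(-7 - 24)/5 = -1/5*(-31) = 31/5 ≈ 6.2000)
-9826/X(V) + s(-89)/(-49339) = -9826/((-8/31/5)) + (-2 - 89)/(-49339) = -9826/((-8*5/31)) - 91*(-1/49339) = -9826/(-40/31) + 91/49339 = -9826*(-31/40) + 91/49339 = 152303/20 + 91/49339 = 7514479537/986780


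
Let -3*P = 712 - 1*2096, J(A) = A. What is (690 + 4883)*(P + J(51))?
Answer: 8565701/3 ≈ 2.8552e+6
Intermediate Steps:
P = 1384/3 (P = -(712 - 1*2096)/3 = -(712 - 2096)/3 = -⅓*(-1384) = 1384/3 ≈ 461.33)
(690 + 4883)*(P + J(51)) = (690 + 4883)*(1384/3 + 51) = 5573*(1537/3) = 8565701/3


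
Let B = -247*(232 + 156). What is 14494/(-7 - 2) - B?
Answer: 848030/9 ≈ 94226.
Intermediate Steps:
B = -95836 (B = -247*388 = -95836)
14494/(-7 - 2) - B = 14494/(-7 - 2) - 1*(-95836) = 14494/(-9) + 95836 = -⅑*14494 + 95836 = -14494/9 + 95836 = 848030/9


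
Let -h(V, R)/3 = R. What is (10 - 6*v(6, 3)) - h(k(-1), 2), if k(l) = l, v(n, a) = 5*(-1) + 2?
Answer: 34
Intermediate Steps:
v(n, a) = -3 (v(n, a) = -5 + 2 = -3)
h(V, R) = -3*R
(10 - 6*v(6, 3)) - h(k(-1), 2) = (10 - 6*(-3)) - (-3)*2 = (10 + 18) - 1*(-6) = 28 + 6 = 34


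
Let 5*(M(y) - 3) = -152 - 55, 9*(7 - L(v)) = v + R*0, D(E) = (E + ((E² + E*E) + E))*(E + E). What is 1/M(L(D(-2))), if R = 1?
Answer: -5/192 ≈ -0.026042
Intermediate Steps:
D(E) = 2*E*(2*E + 2*E²) (D(E) = (E + ((E² + E²) + E))*(2*E) = (E + (2*E² + E))*(2*E) = (E + (E + 2*E²))*(2*E) = (2*E + 2*E²)*(2*E) = 2*E*(2*E + 2*E²))
L(v) = 7 - v/9 (L(v) = 7 - (v + 1*0)/9 = 7 - (v + 0)/9 = 7 - v/9)
M(y) = -192/5 (M(y) = 3 + (-152 - 55)/5 = 3 + (⅕)*(-207) = 3 - 207/5 = -192/5)
1/M(L(D(-2))) = 1/(-192/5) = -5/192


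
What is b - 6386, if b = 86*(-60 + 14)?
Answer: -10342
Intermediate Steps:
b = -3956 (b = 86*(-46) = -3956)
b - 6386 = -3956 - 6386 = -10342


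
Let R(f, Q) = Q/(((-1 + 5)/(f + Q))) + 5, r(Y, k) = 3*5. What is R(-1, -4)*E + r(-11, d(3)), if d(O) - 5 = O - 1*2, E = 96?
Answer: 975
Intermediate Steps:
d(O) = 3 + O (d(O) = 5 + (O - 1*2) = 5 + (O - 2) = 5 + (-2 + O) = 3 + O)
r(Y, k) = 15
R(f, Q) = 5 + Q*(Q/4 + f/4) (R(f, Q) = Q/((4/(Q + f))) + 5 = Q*(Q/4 + f/4) + 5 = 5 + Q*(Q/4 + f/4))
R(-1, -4)*E + r(-11, d(3)) = (5 + (¼)*(-4)² + (¼)*(-4)*(-1))*96 + 15 = (5 + (¼)*16 + 1)*96 + 15 = (5 + 4 + 1)*96 + 15 = 10*96 + 15 = 960 + 15 = 975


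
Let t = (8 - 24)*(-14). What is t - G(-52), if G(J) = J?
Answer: 276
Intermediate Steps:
t = 224 (t = -16*(-14) = 224)
t - G(-52) = 224 - 1*(-52) = 224 + 52 = 276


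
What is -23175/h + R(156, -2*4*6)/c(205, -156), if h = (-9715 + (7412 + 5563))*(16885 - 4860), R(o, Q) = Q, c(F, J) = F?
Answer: -15091383/64290460 ≈ -0.23474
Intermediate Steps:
h = 39201500 (h = (-9715 + 12975)*12025 = 3260*12025 = 39201500)
-23175/h + R(156, -2*4*6)/c(205, -156) = -23175/39201500 + (-2*4*6)/205 = -23175*1/39201500 - 8*6*(1/205) = -927/1568060 - 48*1/205 = -927/1568060 - 48/205 = -15091383/64290460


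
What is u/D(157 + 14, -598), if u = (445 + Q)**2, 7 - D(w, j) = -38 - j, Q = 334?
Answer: -606841/553 ≈ -1097.4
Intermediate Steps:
D(w, j) = 45 + j (D(w, j) = 7 - (-38 - j) = 7 + (38 + j) = 45 + j)
u = 606841 (u = (445 + 334)**2 = 779**2 = 606841)
u/D(157 + 14, -598) = 606841/(45 - 598) = 606841/(-553) = 606841*(-1/553) = -606841/553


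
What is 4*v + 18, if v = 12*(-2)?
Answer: -78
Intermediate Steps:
v = -24
4*v + 18 = 4*(-24) + 18 = -96 + 18 = -78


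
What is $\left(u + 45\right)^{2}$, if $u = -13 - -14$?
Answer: $2116$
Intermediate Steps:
$u = 1$ ($u = -13 + 14 = 1$)
$\left(u + 45\right)^{2} = \left(1 + 45\right)^{2} = 46^{2} = 2116$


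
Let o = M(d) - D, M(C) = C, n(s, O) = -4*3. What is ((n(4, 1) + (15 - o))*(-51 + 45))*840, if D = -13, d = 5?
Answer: 75600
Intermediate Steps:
n(s, O) = -12
o = 18 (o = 5 - 1*(-13) = 5 + 13 = 18)
((n(4, 1) + (15 - o))*(-51 + 45))*840 = ((-12 + (15 - 1*18))*(-51 + 45))*840 = ((-12 + (15 - 18))*(-6))*840 = ((-12 - 3)*(-6))*840 = -15*(-6)*840 = 90*840 = 75600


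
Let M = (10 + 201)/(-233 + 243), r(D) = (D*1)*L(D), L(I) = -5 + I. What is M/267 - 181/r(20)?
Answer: -13999/26700 ≈ -0.52431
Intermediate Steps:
r(D) = D*(-5 + D) (r(D) = (D*1)*(-5 + D) = D*(-5 + D))
M = 211/10 ≈ 21.100
M/267 - 181/r(20) = (211/10)/267 - 181*1/(20*(-5 + 20)) = (211/10)*(1/267) - 181/(20*15) = 211/2670 - 181/300 = -13999/26700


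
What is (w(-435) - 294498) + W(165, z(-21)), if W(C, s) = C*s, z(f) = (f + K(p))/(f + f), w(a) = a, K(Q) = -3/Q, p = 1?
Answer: -2063871/7 ≈ -2.9484e+5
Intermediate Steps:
z(f) = (-3 + f)/(2*f) (z(f) = (f - 3/1)/(f + f) = (f - 3*1)/((2*f)) = (f - 3)*(1/(2*f)) = (-3 + f)*(1/(2*f)) = (-3 + f)/(2*f))
(w(-435) - 294498) + W(165, z(-21)) = (-435 - 294498) + 165*((½)*(-3 - 21)/(-21)) = -294933 + 165*((½)*(-1/21)*(-24)) = -294933 + 165*(4/7) = -294933 + 660/7 = -2063871/7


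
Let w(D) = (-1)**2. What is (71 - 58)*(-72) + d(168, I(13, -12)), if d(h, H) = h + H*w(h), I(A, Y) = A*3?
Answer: -729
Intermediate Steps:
I(A, Y) = 3*A
w(D) = 1
d(h, H) = H + h (d(h, H) = h + H*1 = h + H = H + h)
(71 - 58)*(-72) + d(168, I(13, -12)) = (71 - 58)*(-72) + (3*13 + 168) = 13*(-72) + (39 + 168) = -936 + 207 = -729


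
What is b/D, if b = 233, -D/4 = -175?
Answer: 233/700 ≈ 0.33286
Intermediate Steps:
D = 700 (D = -4*(-175) = 700)
b/D = 233/700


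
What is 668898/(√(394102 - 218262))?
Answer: 334449*√10990/21980 ≈ 1595.1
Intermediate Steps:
668898/(√(394102 - 218262)) = 668898/(√175840) = 668898/((4*√10990)) = 668898*(√10990/43960) = 334449*√10990/21980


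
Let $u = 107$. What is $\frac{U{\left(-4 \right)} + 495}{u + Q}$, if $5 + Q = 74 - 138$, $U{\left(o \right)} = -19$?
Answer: $\frac{238}{19} \approx 12.526$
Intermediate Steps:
$Q = -69$ ($Q = -5 + \left(74 - 138\right) = -5 - 64 = -69$)
$\frac{U{\left(-4 \right)} + 495}{u + Q} = \frac{-19 + 495}{107 - 69} = \frac{476}{38} = 476 \cdot \frac{1}{38} = \frac{238}{19}$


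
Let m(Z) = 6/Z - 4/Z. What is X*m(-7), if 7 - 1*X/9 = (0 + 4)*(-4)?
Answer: -414/7 ≈ -59.143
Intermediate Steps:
m(Z) = 2/Z
X = 207 (X = 63 - 9*(0 + 4)*(-4) = 63 - 36*(-4) = 63 - 9*(-16) = 63 + 144 = 207)
X*m(-7) = 207*(2/(-7)) = 207*(2*(-⅐)) = 207*(-2/7) = -414/7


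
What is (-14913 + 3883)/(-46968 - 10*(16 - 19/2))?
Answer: 11030/47033 ≈ 0.23452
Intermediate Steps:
(-14913 + 3883)/(-46968 - 10*(16 - 19/2)) = -11030/(-46968 - 10*(16 - 19*½)) = -11030/(-46968 - 10*(16 - 19/2)) = -11030/(-46968 - 10*13/2) = -11030/(-46968 - 65) = -11030/(-47033) = -11030*(-1/47033) = 11030/47033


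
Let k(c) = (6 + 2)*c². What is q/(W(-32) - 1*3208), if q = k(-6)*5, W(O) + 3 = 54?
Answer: -1440/3157 ≈ -0.45613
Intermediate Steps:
W(O) = 51 (W(O) = -3 + 54 = 51)
k(c) = 8*c²
q = 1440 (q = (8*(-6)²)*5 = (8*36)*5 = 288*5 = 1440)
q/(W(-32) - 1*3208) = 1440/(51 - 1*3208) = 1440/(51 - 3208) = 1440/(-3157) = 1440*(-1/3157) = -1440/3157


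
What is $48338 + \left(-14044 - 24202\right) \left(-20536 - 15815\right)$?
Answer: $1390328684$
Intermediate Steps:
$48338 + \left(-14044 - 24202\right) \left(-20536 - 15815\right) = 48338 - -1390280346 = 48338 + 1390280346 = 1390328684$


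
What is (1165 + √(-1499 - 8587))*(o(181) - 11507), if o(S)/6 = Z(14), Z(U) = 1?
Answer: -13398665 - 471541*I*√6 ≈ -1.3399e+7 - 1.155e+6*I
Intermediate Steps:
o(S) = 6 (o(S) = 6*1 = 6)
(1165 + √(-1499 - 8587))*(o(181) - 11507) = (1165 + √(-1499 - 8587))*(6 - 11507) = (1165 + √(-10086))*(-11501) = (1165 + 41*I*√6)*(-11501) = -13398665 - 471541*I*√6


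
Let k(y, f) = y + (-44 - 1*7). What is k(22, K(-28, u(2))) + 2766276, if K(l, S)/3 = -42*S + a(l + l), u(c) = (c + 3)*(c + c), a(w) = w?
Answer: 2766247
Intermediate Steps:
u(c) = 2*c*(3 + c) (u(c) = (3 + c)*(2*c) = 2*c*(3 + c))
K(l, S) = -126*S + 6*l (K(l, S) = 3*(-42*S + (l + l)) = 3*(-42*S + 2*l) = -126*S + 6*l)
k(y, f) = -51 + y (k(y, f) = y + (-44 - 7) = y - 51 = -51 + y)
k(22, K(-28, u(2))) + 2766276 = (-51 + 22) + 2766276 = -29 + 2766276 = 2766247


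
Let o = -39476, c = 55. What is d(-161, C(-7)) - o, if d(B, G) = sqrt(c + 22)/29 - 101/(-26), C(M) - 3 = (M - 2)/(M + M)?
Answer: 1026477/26 + sqrt(77)/29 ≈ 39480.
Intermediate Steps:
C(M) = 3 + (-2 + M)/(2*M) (C(M) = 3 + (M - 2)/(M + M) = 3 + (-2 + M)/((2*M)) = 3 + (-2 + M)*(1/(2*M)) = 3 + (-2 + M)/(2*M))
d(B, G) = 101/26 + sqrt(77)/29 (d(B, G) = sqrt(55 + 22)/29 - 101/(-26) = sqrt(77)*(1/29) - 101*(-1/26) = sqrt(77)/29 + 101/26 = 101/26 + sqrt(77)/29)
d(-161, C(-7)) - o = (101/26 + sqrt(77)/29) - 1*(-39476) = (101/26 + sqrt(77)/29) + 39476 = 1026477/26 + sqrt(77)/29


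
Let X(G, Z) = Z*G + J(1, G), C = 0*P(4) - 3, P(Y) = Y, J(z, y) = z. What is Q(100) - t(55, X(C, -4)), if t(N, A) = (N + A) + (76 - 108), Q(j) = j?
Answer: 64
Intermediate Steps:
C = -3 (C = 0*4 - 3 = 0 - 3 = -3)
X(G, Z) = 1 + G*Z (X(G, Z) = Z*G + 1 = G*Z + 1 = 1 + G*Z)
t(N, A) = -32 + A + N (t(N, A) = (A + N) - 32 = -32 + A + N)
Q(100) - t(55, X(C, -4)) = 100 - (-32 + (1 - 3*(-4)) + 55) = 100 - (-32 + (1 + 12) + 55) = 100 - (-32 + 13 + 55) = 100 - 1*36 = 100 - 36 = 64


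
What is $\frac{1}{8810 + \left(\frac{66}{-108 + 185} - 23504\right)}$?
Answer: $- \frac{7}{102852} \approx -6.8059 \cdot 10^{-5}$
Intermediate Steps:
$\frac{1}{8810 + \left(\frac{66}{-108 + 185} - 23504\right)} = \frac{1}{8810 - \left(23504 - \frac{66}{77}\right)} = \frac{1}{8810 + \left(66 \cdot \frac{1}{77} - 23504\right)} = \frac{1}{8810 + \left(\frac{6}{7} - 23504\right)} = \frac{1}{8810 - \frac{164522}{7}} = \frac{1}{- \frac{102852}{7}} = - \frac{7}{102852}$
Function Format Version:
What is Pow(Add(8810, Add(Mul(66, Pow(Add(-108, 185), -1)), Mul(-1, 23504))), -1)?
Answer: Rational(-7, 102852) ≈ -6.8059e-5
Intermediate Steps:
Pow(Add(8810, Add(Mul(66, Pow(Add(-108, 185), -1)), Mul(-1, 23504))), -1) = Pow(Add(8810, Add(Mul(66, Pow(77, -1)), -23504)), -1) = Pow(Add(8810, Add(Mul(66, Rational(1, 77)), -23504)), -1) = Pow(Add(8810, Add(Rational(6, 7), -23504)), -1) = Pow(Add(8810, Rational(-164522, 7)), -1) = Pow(Rational(-102852, 7), -1) = Rational(-7, 102852)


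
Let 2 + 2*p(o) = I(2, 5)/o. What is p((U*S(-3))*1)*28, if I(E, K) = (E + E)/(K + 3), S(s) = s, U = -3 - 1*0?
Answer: -245/9 ≈ -27.222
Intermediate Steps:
U = -3 (U = -3 + 0 = -3)
I(E, K) = 2*E/(3 + K) (I(E, K) = (2*E)/(3 + K) = 2*E/(3 + K))
p(o) = -1 + 1/(4*o) (p(o) = -1 + ((2*2/(3 + 5))/o)/2 = -1 + ((2*2/8)/o)/2 = -1 + ((2*2*(⅛))/o)/2 = -1 + (1/(2*o))/2 = -1 + 1/(4*o))
p((U*S(-3))*1)*28 = ((¼ - (-3*(-3)))/((-3*(-3)*1)))*28 = ((¼ - 9)/((9*1)))*28 = ((¼ - 1*9)/9)*28 = ((¼ - 9)/9)*28 = ((⅑)*(-35/4))*28 = -35/36*28 = -245/9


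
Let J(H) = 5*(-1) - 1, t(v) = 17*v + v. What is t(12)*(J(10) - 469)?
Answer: -102600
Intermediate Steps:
t(v) = 18*v
J(H) = -6 (J(H) = -5 - 1 = -6)
t(12)*(J(10) - 469) = (18*12)*(-6 - 469) = 216*(-475) = -102600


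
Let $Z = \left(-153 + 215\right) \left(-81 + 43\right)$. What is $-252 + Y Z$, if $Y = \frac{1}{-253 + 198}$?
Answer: $- \frac{11504}{55} \approx -209.16$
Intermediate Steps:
$Y = - \frac{1}{55}$ ($Y = \frac{1}{-55} = - \frac{1}{55} \approx -0.018182$)
$Z = -2356$ ($Z = 62 \left(-38\right) = -2356$)
$-252 + Y Z = -252 - - \frac{2356}{55} = -252 + \frac{2356}{55} = - \frac{11504}{55}$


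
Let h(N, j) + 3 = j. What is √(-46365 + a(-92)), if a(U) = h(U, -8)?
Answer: 2*I*√11594 ≈ 215.35*I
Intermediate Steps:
h(N, j) = -3 + j
a(U) = -11 (a(U) = -3 - 8 = -11)
√(-46365 + a(-92)) = √(-46365 - 11) = √(-46376) = 2*I*√11594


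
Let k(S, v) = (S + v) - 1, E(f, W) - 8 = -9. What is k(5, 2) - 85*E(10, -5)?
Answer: 91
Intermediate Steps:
E(f, W) = -1 (E(f, W) = 8 - 9 = -1)
k(S, v) = -1 + S + v
k(5, 2) - 85*E(10, -5) = (-1 + 5 + 2) - 85*(-1) = 6 + 85 = 91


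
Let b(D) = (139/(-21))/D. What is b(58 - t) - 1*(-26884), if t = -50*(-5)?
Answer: 108396427/4032 ≈ 26884.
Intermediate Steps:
t = 250
b(D) = -139/(21*D) (b(D) = (139*(-1/21))/D = -139/(21*D))
b(58 - t) - 1*(-26884) = -139/(21*(58 - 1*250)) - 1*(-26884) = -139/(21*(58 - 250)) + 26884 = -139/21/(-192) + 26884 = -139/21*(-1/192) + 26884 = 139/4032 + 26884 = 108396427/4032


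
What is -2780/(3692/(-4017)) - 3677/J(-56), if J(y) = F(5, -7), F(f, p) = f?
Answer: 812708/355 ≈ 2289.3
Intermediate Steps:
J(y) = 5
-2780/(3692/(-4017)) - 3677/J(-56) = -2780/(3692/(-4017)) - 3677/5 = -2780/(3692*(-1/4017)) - 3677*⅕ = -2780/(-284/309) - 3677/5 = -2780*(-309/284) - 3677/5 = 214755/71 - 3677/5 = 812708/355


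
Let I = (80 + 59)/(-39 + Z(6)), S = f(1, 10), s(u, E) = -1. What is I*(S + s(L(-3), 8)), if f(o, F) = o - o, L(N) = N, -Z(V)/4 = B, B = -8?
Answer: 139/7 ≈ 19.857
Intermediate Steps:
Z(V) = 32 (Z(V) = -4*(-8) = 32)
f(o, F) = 0
S = 0
I = -139/7 (I = (80 + 59)/(-39 + 32) = 139/(-7) = 139*(-⅐) = -139/7 ≈ -19.857)
I*(S + s(L(-3), 8)) = -139*(0 - 1)/7 = -139/7*(-1) = 139/7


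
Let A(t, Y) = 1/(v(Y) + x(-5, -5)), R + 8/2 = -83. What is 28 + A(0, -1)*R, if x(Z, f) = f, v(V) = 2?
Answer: 57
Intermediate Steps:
R = -87 (R = -4 - 83 = -87)
A(t, Y) = -⅓ (A(t, Y) = 1/(2 - 5) = 1/(-3) = -⅓)
28 + A(0, -1)*R = 28 - ⅓*(-87) = 28 + 29 = 57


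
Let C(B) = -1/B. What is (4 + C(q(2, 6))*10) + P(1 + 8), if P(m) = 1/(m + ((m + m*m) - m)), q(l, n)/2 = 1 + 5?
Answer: 143/45 ≈ 3.1778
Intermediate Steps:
q(l, n) = 12 (q(l, n) = 2*(1 + 5) = 2*6 = 12)
P(m) = 1/(m + m²) (P(m) = 1/(m + ((m + m²) - m)) = 1/(m + m²))
(4 + C(q(2, 6))*10) + P(1 + 8) = (4 - 1/12*10) + 1/((1 + 8)*(1 + (1 + 8))) = (4 - 1*1/12*10) + 1/(9*(1 + 9)) = (4 - 1/12*10) + (⅑)/10 = (4 - ⅚) + (⅑)*(⅒) = 19/6 + 1/90 = 143/45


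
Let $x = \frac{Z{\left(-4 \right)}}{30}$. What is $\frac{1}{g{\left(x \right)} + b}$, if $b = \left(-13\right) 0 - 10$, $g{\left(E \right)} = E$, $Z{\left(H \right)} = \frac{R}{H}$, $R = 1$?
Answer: $- \frac{120}{1201} \approx -0.099917$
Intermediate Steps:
$Z{\left(H \right)} = \frac{1}{H}$ ($Z{\left(H \right)} = 1 \frac{1}{H} = \frac{1}{H}$)
$x = - \frac{1}{120}$ ($x = \frac{1}{\left(-4\right) 30} = \left(- \frac{1}{4}\right) \frac{1}{30} = - \frac{1}{120} \approx -0.0083333$)
$b = -10$ ($b = 0 - 10 = -10$)
$\frac{1}{g{\left(x \right)} + b} = \frac{1}{- \frac{1}{120} - 10} = \frac{1}{- \frac{1201}{120}} = - \frac{120}{1201}$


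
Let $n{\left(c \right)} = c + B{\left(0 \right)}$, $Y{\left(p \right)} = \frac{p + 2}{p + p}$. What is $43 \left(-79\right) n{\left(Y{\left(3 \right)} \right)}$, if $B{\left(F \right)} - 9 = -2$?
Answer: $- \frac{159659}{6} \approx -26610.0$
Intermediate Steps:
$B{\left(F \right)} = 7$ ($B{\left(F \right)} = 9 - 2 = 7$)
$Y{\left(p \right)} = \frac{2 + p}{2 p}$
$n{\left(c \right)} = 7 + c$ ($n{\left(c \right)} = c + 7 = 7 + c$)
$43 \left(-79\right) n{\left(Y{\left(3 \right)} \right)} = 43 \left(-79\right) \left(7 + \frac{2 + 3}{2 \cdot 3}\right) = - 3397 \left(7 + \frac{1}{2} \cdot \frac{1}{3} \cdot 5\right) = - 3397 \left(7 + \frac{5}{6}\right) = \left(-3397\right) \frac{47}{6} = - \frac{159659}{6}$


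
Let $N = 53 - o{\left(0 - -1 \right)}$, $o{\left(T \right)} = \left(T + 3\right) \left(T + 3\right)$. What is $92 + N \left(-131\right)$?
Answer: $-4755$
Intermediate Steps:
$o{\left(T \right)} = \left(3 + T\right)^{2}$ ($o{\left(T \right)} = \left(3 + T\right) \left(3 + T\right) = \left(3 + T\right)^{2}$)
$N = 37$ ($N = 53 - \left(3 + \left(0 - -1\right)\right)^{2} = 53 - \left(3 + \left(0 + 1\right)\right)^{2} = 53 - \left(3 + 1\right)^{2} = 53 - 4^{2} = 53 - 16 = 37$)
$92 + N \left(-131\right) = 92 + 37 \left(-131\right) = 92 - 4847 = -4755$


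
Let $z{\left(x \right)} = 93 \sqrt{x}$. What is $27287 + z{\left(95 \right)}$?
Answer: $27287 + 93 \sqrt{95} \approx 28193.0$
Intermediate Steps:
$27287 + z{\left(95 \right)} = 27287 + 93 \sqrt{95}$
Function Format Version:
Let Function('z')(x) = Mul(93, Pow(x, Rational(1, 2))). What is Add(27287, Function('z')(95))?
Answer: Add(27287, Mul(93, Pow(95, Rational(1, 2)))) ≈ 28193.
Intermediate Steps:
Add(27287, Function('z')(95)) = Add(27287, Mul(93, Pow(95, Rational(1, 2))))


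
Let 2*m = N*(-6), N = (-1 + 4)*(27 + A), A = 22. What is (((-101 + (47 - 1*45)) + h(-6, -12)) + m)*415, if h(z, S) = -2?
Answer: -224930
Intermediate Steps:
N = 147 (N = (-1 + 4)*(27 + 22) = 3*49 = 147)
m = -441 (m = (147*(-6))/2 = (1/2)*(-882) = -441)
(((-101 + (47 - 1*45)) + h(-6, -12)) + m)*415 = (((-101 + (47 - 1*45)) - 2) - 441)*415 = (((-101 + (47 - 45)) - 2) - 441)*415 = (((-101 + 2) - 2) - 441)*415 = ((-99 - 2) - 441)*415 = (-101 - 441)*415 = -542*415 = -224930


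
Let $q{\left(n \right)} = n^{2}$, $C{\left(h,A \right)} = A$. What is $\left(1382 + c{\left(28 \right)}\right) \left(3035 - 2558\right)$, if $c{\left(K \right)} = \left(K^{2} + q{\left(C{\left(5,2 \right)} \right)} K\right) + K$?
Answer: $1099962$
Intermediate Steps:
$c{\left(K \right)} = K^{2} + 5 K$ ($c{\left(K \right)} = \left(K^{2} + 2^{2} K\right) + K = \left(K^{2} + 4 K\right) + K = K^{2} + 5 K$)
$\left(1382 + c{\left(28 \right)}\right) \left(3035 - 2558\right) = \left(1382 + 28 \left(5 + 28\right)\right) \left(3035 - 2558\right) = \left(1382 + 28 \cdot 33\right) 477 = \left(1382 + 924\right) 477 = 2306 \cdot 477 = 1099962$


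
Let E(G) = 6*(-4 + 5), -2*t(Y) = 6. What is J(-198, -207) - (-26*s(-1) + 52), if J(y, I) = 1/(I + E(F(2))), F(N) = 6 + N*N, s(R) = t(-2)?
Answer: -26131/201 ≈ -130.00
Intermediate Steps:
t(Y) = -3 (t(Y) = -1/2*6 = -3)
s(R) = -3
F(N) = 6 + N**2
E(G) = 6 (E(G) = 6*1 = 6)
J(y, I) = 1/(6 + I) (J(y, I) = 1/(I + 6) = 1/(6 + I))
J(-198, -207) - (-26*s(-1) + 52) = 1/(6 - 207) - (-26*(-3) + 52) = 1/(-201) - (78 + 52) = -1/201 - 1*130 = -1/201 - 130 = -26131/201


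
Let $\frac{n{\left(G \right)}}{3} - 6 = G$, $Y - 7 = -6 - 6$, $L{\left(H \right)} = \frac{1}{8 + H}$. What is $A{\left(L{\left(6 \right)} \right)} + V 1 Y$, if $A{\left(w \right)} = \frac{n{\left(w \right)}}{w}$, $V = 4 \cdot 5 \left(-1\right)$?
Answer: $355$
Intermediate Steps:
$Y = -5$ ($Y = 7 - 12 = -5$)
$n{\left(G \right)} = 18 + 3 G$
$V = -20$ ($V = 4 \left(-5\right) = -20$)
$A{\left(w \right)} = \frac{18 + 3 w}{w}$
$A{\left(L{\left(6 \right)} \right)} + V 1 Y = \left(3 + \frac{18}{\frac{1}{8 + 6}}\right) + \left(-20\right) 1 \left(-5\right) = \left(3 + \frac{18}{\frac{1}{14}}\right) - -100 = \left(3 + 18 \frac{1}{\frac{1}{14}}\right) + 100 = \left(3 + 18 \cdot 14\right) + 100 = \left(3 + 252\right) + 100 = 255 + 100 = 355$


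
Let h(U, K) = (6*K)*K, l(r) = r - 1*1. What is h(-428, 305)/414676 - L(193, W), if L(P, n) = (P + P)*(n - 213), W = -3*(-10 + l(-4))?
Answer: 13445733699/207338 ≈ 64849.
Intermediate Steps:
l(r) = -1 + r (l(r) = r - 1 = -1 + r)
h(U, K) = 6*K²
W = 45 (W = -3*(-10 + (-1 - 4)) = -3*(-10 - 5) = -3*(-15) = 45)
L(P, n) = 2*P*(-213 + n) (L(P, n) = (2*P)*(-213 + n) = 2*P*(-213 + n))
h(-428, 305)/414676 - L(193, W) = (6*305²)/414676 - 2*193*(-213 + 45) = (6*93025)*(1/414676) - 2*193*(-168) = 558150*(1/414676) - 1*(-64848) = 279075/207338 + 64848 = 13445733699/207338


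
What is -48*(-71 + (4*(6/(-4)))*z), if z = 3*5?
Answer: 7728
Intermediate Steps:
z = 15
-48*(-71 + (4*(6/(-4)))*z) = -48*(-71 + (4*(6/(-4)))*15) = -48*(-71 + (4*(6*(-¼)))*15) = -48*(-71 + (4*(-3/2))*15) = -48*(-71 - 6*15) = -48*(-71 - 90) = -48*(-161) = 7728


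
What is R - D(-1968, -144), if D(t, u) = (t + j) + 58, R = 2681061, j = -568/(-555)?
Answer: 1489048337/555 ≈ 2.6830e+6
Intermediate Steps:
j = 568/555 (j = -568*(-1/555) = 568/555 ≈ 1.0234)
D(t, u) = 32758/555 + t (D(t, u) = (t + 568/555) + 58 = (568/555 + t) + 58 = 32758/555 + t)
R - D(-1968, -144) = 2681061 - (32758/555 - 1968) = 2681061 - 1*(-1059482/555) = 2681061 + 1059482/555 = 1489048337/555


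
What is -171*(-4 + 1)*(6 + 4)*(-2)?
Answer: -10260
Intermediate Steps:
-171*(-4 + 1)*(6 + 4)*(-2) = -(-513)*10*(-2) = -(-513)*(-20) = -171*60 = -10260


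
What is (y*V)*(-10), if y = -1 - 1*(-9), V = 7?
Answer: -560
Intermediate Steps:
y = 8 (y = -1 + 9 = 8)
(y*V)*(-10) = (8*7)*(-10) = 56*(-10) = -560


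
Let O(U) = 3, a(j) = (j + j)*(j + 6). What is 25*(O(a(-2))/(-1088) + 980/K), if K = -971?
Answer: -26728825/1056448 ≈ -25.301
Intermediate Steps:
a(j) = 2*j*(6 + j) (a(j) = (2*j)*(6 + j) = 2*j*(6 + j))
25*(O(a(-2))/(-1088) + 980/K) = 25*(3/(-1088) + 980/(-971)) = 25*(3*(-1/1088) + 980*(-1/971)) = 25*(-3/1088 - 980/971) = 25*(-1069153/1056448) = -26728825/1056448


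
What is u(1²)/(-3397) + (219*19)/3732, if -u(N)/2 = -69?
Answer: 4539967/4225868 ≈ 1.0743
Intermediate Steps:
u(N) = 138 (u(N) = -2*(-69) = 138)
u(1²)/(-3397) + (219*19)/3732 = 138/(-3397) + (219*19)/3732 = 138*(-1/3397) + 4161*(1/3732) = -138/3397 + 1387/1244 = 4539967/4225868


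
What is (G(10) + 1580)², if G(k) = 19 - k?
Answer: 2524921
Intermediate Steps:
(G(10) + 1580)² = ((19 - 1*10) + 1580)² = ((19 - 10) + 1580)² = (9 + 1580)² = 1589² = 2524921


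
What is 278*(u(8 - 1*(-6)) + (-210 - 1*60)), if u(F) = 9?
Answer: -72558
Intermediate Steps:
278*(u(8 - 1*(-6)) + (-210 - 1*60)) = 278*(9 + (-210 - 1*60)) = 278*(9 + (-210 - 60)) = 278*(9 - 270) = 278*(-261) = -72558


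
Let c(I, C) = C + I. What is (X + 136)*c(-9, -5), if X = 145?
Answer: -3934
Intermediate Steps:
(X + 136)*c(-9, -5) = (145 + 136)*(-5 - 9) = 281*(-14) = -3934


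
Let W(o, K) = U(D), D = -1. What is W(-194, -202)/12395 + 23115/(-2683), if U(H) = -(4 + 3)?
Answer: -286529206/33255785 ≈ -8.6159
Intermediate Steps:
U(H) = -7 (U(H) = -1*7 = -7)
W(o, K) = -7
W(-194, -202)/12395 + 23115/(-2683) = -7/12395 + 23115/(-2683) = -7*1/12395 + 23115*(-1/2683) = -7/12395 - 23115/2683 = -286529206/33255785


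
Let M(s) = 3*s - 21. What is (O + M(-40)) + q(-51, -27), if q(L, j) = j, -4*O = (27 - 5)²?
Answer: -289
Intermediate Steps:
O = -121 (O = -(27 - 5)²/4 = -¼*22² = -¼*484 = -121)
M(s) = -21 + 3*s
(O + M(-40)) + q(-51, -27) = (-121 + (-21 + 3*(-40))) - 27 = (-121 + (-21 - 120)) - 27 = (-121 - 141) - 27 = -262 - 27 = -289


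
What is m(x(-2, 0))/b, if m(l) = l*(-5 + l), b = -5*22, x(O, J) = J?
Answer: 0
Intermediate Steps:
b = -110
m(x(-2, 0))/b = (0*(-5 + 0))/(-110) = (0*(-5))*(-1/110) = 0*(-1/110) = 0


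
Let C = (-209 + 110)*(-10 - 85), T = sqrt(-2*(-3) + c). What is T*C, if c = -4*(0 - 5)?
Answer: 9405*sqrt(26) ≈ 47956.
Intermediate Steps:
c = 20 (c = -4*(-5) = 20)
T = sqrt(26) (T = sqrt(-2*(-3) + 20) = sqrt(6 + 20) = sqrt(26) ≈ 5.0990)
C = 9405 (C = -99*(-95) = 9405)
T*C = sqrt(26)*9405 = 9405*sqrt(26)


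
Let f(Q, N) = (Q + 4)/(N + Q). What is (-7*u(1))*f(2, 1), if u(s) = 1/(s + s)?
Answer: -7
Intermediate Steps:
f(Q, N) = (4 + Q)/(N + Q)
u(s) = 1/(2*s)
(-7*u(1))*f(2, 1) = (-7/(2*1))*((4 + 2)/(1 + 2)) = (-7/2)*(6/3) = (-7*½)*((⅓)*6) = -7/2*2 = -7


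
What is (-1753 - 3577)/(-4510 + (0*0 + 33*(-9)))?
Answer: 5330/4807 ≈ 1.1088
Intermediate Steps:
(-1753 - 3577)/(-4510 + (0*0 + 33*(-9))) = -5330/(-4510 + (0 - 297)) = -5330/(-4510 - 297) = -5330/(-4807) = -5330*(-1/4807) = 5330/4807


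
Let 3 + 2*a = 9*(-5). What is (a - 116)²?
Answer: 19600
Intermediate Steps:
a = -24 (a = -3/2 + (9*(-5))/2 = -3/2 + (½)*(-45) = -3/2 - 45/2 = -24)
(a - 116)² = (-24 - 116)² = (-140)² = 19600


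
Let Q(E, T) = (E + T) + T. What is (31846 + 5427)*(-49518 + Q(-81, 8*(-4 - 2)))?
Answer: -1852281735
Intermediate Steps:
Q(E, T) = E + 2*T
(31846 + 5427)*(-49518 + Q(-81, 8*(-4 - 2))) = (31846 + 5427)*(-49518 + (-81 + 2*(8*(-4 - 2)))) = 37273*(-49518 + (-81 + 2*(8*(-6)))) = 37273*(-49518 + (-81 + 2*(-48))) = 37273*(-49518 + (-81 - 96)) = 37273*(-49518 - 177) = 37273*(-49695) = -1852281735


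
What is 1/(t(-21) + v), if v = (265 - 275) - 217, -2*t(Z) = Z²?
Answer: -2/895 ≈ -0.0022346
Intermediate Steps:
t(Z) = -Z²/2
v = -227 (v = -10 - 217 = -227)
1/(t(-21) + v) = 1/(-½*(-21)² - 227) = 1/(-½*441 - 227) = 1/(-441/2 - 227) = 1/(-895/2) = -2/895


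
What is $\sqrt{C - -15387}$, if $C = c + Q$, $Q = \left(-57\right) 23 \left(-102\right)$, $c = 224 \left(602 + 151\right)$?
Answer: $3 \sqrt{35309} \approx 563.72$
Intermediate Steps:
$c = 168672$ ($c = 224 \cdot 753 = 168672$)
$Q = 133722$ ($Q = \left(-1311\right) \left(-102\right) = 133722$)
$C = 302394$ ($C = 168672 + 133722 = 302394$)
$\sqrt{C - -15387} = \sqrt{302394 - -15387} = \sqrt{302394 + \left(-529 + 15916\right)} = \sqrt{302394 + 15387} = \sqrt{317781} = 3 \sqrt{35309}$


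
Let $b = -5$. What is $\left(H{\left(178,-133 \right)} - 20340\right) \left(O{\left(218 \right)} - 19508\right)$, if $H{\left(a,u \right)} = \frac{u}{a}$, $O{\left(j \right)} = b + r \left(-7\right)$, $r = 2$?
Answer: $\frac{70700491131}{178} \approx 3.9719 \cdot 10^{8}$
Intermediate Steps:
$O{\left(j \right)} = -19$ ($O{\left(j \right)} = -5 + 2 \left(-7\right) = -5 - 14 = -19$)
$\left(H{\left(178,-133 \right)} - 20340\right) \left(O{\left(218 \right)} - 19508\right) = \left(- \frac{133}{178} - 20340\right) \left(-19 - 19508\right) = \left(\left(-133\right) \frac{1}{178} - 20340\right) \left(-19527\right) = \left(- \frac{133}{178} - 20340\right) \left(-19527\right) = \left(- \frac{3620653}{178}\right) \left(-19527\right) = \frac{70700491131}{178}$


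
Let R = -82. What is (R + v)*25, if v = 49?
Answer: -825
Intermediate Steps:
(R + v)*25 = (-82 + 49)*25 = -33*25 = -825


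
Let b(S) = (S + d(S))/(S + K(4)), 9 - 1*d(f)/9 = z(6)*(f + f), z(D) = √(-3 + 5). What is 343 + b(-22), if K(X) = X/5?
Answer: 36063/106 - 990*√2/53 ≈ 313.80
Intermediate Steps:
K(X) = X/5 (K(X) = X*(⅕) = X/5)
z(D) = √2
d(f) = 81 - 18*f*√2 (d(f) = 81 - 9*√2*(f + f) = 81 - 9*√2*2*f = 81 - 18*f*√2)
b(S) = (81 + S - 18*S*√2)/(⅘ + S) (b(S) = (S + (81 - 18*S*√2))/(S + (⅕)*4) = (81 + S - 18*S*√2)/(S + ⅘) = (81 + S - 18*S*√2)/(⅘ + S))
343 + b(-22) = 343 + 5*(81 - 22 - 18*(-22)*√2)/(4 + 5*(-22)) = 343 + 5*(81 - 22 + 396*√2)/(4 - 110) = 343 + 5*(59 + 396*√2)/(-106) = 343 + 5*(-1/106)*(59 + 396*√2) = 343 + (-295/106 - 990*√2/53) = 36063/106 - 990*√2/53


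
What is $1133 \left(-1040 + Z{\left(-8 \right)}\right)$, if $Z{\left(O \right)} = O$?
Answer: $-1187384$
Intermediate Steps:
$1133 \left(-1040 + Z{\left(-8 \right)}\right) = 1133 \left(-1040 - 8\right) = 1133 \left(-1048\right) = -1187384$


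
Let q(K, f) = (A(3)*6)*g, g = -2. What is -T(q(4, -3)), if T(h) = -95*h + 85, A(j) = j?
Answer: -3505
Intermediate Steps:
q(K, f) = -36 (q(K, f) = (3*6)*(-2) = 18*(-2) = -36)
T(h) = 85 - 95*h
-T(q(4, -3)) = -(85 - 95*(-36)) = -(85 + 3420) = -1*3505 = -3505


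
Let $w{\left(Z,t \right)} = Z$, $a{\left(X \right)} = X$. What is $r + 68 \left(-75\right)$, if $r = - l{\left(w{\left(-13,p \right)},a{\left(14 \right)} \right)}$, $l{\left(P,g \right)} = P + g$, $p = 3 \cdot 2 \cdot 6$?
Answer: $-5101$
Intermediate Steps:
$p = 36$ ($p = 6 \cdot 6 = 36$)
$r = -1$ ($r = - (-13 + 14) = \left(-1\right) 1 = -1$)
$r + 68 \left(-75\right) = -1 + 68 \left(-75\right) = -1 - 5100 = -5101$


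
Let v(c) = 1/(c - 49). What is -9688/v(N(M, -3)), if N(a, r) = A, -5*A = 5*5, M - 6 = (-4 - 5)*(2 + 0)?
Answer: 523152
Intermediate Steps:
M = -12 (M = 6 + (-4 - 5)*(2 + 0) = 6 - 9*2 = 6 - 18 = -12)
A = -5 ≈ -5.0000
N(a, r) = -5
v(c) = 1/(-49 + c)
-9688/v(N(M, -3)) = -9688/(1/(-49 - 5)) = -9688/(1/(-54)) = -9688/(-1/54) = -9688*(-54) = 523152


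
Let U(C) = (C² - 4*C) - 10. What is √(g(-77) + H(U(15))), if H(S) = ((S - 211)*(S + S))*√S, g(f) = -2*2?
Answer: 2*√(-1 - 4340*√155) ≈ 464.9*I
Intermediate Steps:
g(f) = -4
U(C) = -10 + C² - 4*C
H(S) = 2*S^(3/2)*(-211 + S) (H(S) = ((-211 + S)*(2*S))*√S = (2*S*(-211 + S))*√S = 2*S^(3/2)*(-211 + S))
√(g(-77) + H(U(15))) = √(-4 + 2*(-10 + 15² - 4*15)^(3/2)*(-211 + (-10 + 15² - 4*15))) = √(-4 + 2*(-10 + 225 - 60)^(3/2)*(-211 + (-10 + 225 - 60))) = √(-4 + 2*155^(3/2)*(-211 + 155)) = √(-4 + 2*(155*√155)*(-56)) = √(-4 - 17360*√155)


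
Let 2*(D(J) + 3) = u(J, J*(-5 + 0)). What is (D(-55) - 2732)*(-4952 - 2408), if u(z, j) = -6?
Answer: 20151680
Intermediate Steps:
D(J) = -6 (D(J) = -3 + (1/2)*(-6) = -3 - 3 = -6)
(D(-55) - 2732)*(-4952 - 2408) = (-6 - 2732)*(-4952 - 2408) = -2738*(-7360) = 20151680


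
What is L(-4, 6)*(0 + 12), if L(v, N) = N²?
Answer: 432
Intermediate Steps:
L(-4, 6)*(0 + 12) = 6²*(0 + 12) = 36*12 = 432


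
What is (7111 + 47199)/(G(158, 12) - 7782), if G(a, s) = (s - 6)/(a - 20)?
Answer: -249826/35797 ≈ -6.9790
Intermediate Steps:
G(a, s) = (-6 + s)/(-20 + a)
(7111 + 47199)/(G(158, 12) - 7782) = (7111 + 47199)/((-6 + 12)/(-20 + 158) - 7782) = 54310/(6/138 - 7782) = 54310/((1/138)*6 - 7782) = 54310/(1/23 - 7782) = 54310/(-178985/23) = 54310*(-23/178985) = -249826/35797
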